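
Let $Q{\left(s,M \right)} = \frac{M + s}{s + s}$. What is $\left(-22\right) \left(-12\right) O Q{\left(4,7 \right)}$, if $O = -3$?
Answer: $-1089$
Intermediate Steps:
$Q{\left(s,M \right)} = \frac{M + s}{2 s}$
$\left(-22\right) \left(-12\right) O Q{\left(4,7 \right)} = \left(-22\right) \left(-12\right) \left(-3\right) \frac{7 + 4}{2 \cdot 4} = 264 \left(-3\right) \frac{1}{2} \cdot \frac{1}{4} \cdot 11 = \left(-792\right) \frac{11}{8} = -1089$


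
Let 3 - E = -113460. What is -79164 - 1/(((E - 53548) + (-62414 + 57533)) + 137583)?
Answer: -15248332189/192617 ≈ -79164.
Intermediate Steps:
E = 113463 (E = 3 - 1*(-113460) = 3 + 113460 = 113463)
-79164 - 1/(((E - 53548) + (-62414 + 57533)) + 137583) = -79164 - 1/(((113463 - 53548) + (-62414 + 57533)) + 137583) = -79164 - 1/((59915 - 4881) + 137583) = -79164 - 1/(55034 + 137583) = -79164 - 1/192617 = -15248332189/192617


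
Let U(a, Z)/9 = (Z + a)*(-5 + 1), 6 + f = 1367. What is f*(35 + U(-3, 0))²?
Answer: 27831089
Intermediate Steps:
f = 1361 (f = -6 + 1367 = 1361)
U(a, Z) = -36*Z - 36*a (U(a, Z) = 9*((Z + a)*(-5 + 1)) = 9*((Z + a)*(-4)) = 9*(-4*Z - 4*a) = -36*Z - 36*a)
f*(35 + U(-3, 0))² = 1361*(35 + (-36*0 - 36*(-3)))² = 1361*(35 + (0 + 108))² = 1361*(35 + 108)² = 1361*143² = 1361*20449 = 27831089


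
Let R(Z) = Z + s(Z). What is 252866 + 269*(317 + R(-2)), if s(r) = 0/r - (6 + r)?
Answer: 336525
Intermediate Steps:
s(r) = -6 - r (s(r) = 0 + (-6 - r) = -6 - r)
R(Z) = -6 (R(Z) = Z + (-6 - Z) = -6)
252866 + 269*(317 + R(-2)) = 252866 + 269*(317 - 6) = 252866 + 269*311 = 252866 + 83659 = 336525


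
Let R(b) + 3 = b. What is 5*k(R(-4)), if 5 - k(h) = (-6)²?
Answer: -155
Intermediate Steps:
R(b) = -3 + b
k(h) = -31 (k(h) = 5 - 1*(-6)² = 5 - 1*36 = 5 - 36 = -31)
5*k(R(-4)) = 5*(-31) = -155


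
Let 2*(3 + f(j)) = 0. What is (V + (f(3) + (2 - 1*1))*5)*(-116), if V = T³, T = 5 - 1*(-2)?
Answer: -38628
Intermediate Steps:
T = 7 (T = 5 + 2 = 7)
f(j) = -3 (f(j) = -3 + (½)*0 = -3 + 0 = -3)
V = 343 (V = 7³ = 343)
(V + (f(3) + (2 - 1*1))*5)*(-116) = (343 + (-3 + (2 - 1*1))*5)*(-116) = (343 + (-3 + (2 - 1))*5)*(-116) = (343 + (-3 + 1)*5)*(-116) = (343 - 2*5)*(-116) = (343 - 10)*(-116) = 333*(-116) = -38628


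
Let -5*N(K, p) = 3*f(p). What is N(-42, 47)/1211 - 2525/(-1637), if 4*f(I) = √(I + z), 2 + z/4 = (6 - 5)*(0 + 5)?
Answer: 2525/1637 - 3*√59/24220 ≈ 1.5415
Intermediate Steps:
z = 12 (z = -8 + 4*((6 - 5)*(0 + 5)) = -8 + 4*(1*5) = -8 + 4*5 = -8 + 20 = 12)
f(I) = √(12 + I)/4 (f(I) = √(I + 12)/4 = √(12 + I)/4)
N(K, p) = -3*√(12 + p)/20 (N(K, p) = -3*√(12 + p)/4/5 = -3*√(12 + p)/20)
N(-42, 47)/1211 - 2525/(-1637) = -3*√(12 + 47)/20/1211 - 2525/(-1637) = -3*√59/20*(1/1211) - 2525*(-1/1637) = -3*√59/24220 + 2525/1637 = 2525/1637 - 3*√59/24220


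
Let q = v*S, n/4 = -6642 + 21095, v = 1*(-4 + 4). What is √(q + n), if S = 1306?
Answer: 2*√14453 ≈ 240.44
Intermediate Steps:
v = 0 (v = 1*0 = 0)
n = 57812 (n = 4*(-6642 + 21095) = 4*14453 = 57812)
q = 0 (q = 0*1306 = 0)
√(q + n) = √(0 + 57812) = √57812 = 2*√14453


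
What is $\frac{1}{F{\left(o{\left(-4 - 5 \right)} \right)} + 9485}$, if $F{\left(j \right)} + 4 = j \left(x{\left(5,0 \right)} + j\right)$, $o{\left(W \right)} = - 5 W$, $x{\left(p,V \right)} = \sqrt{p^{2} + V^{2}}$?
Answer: $\frac{1}{11731} \approx 8.5244 \cdot 10^{-5}$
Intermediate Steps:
$x{\left(p,V \right)} = \sqrt{V^{2} + p^{2}}$
$F{\left(j \right)} = -4 + j \left(5 + j\right)$ ($F{\left(j \right)} = -4 + j \left(\sqrt{0^{2} + 5^{2}} + j\right) = -4 + j \left(\sqrt{0 + 25} + j\right) = -4 + j \left(\sqrt{25} + j\right) = -4 + j \left(5 + j\right)$)
$\frac{1}{F{\left(o{\left(-4 - 5 \right)} \right)} + 9485} = \frac{1}{\left(-4 + \left(- 5 \left(-4 - 5\right)\right)^{2} + 5 \left(- 5 \left(-4 - 5\right)\right)\right) + 9485} = \frac{1}{\left(-4 + \left(\left(-5\right) \left(-9\right)\right)^{2} + 5 \left(\left(-5\right) \left(-9\right)\right)\right) + 9485} = \frac{1}{\left(-4 + 45^{2} + 5 \cdot 45\right) + 9485} = \frac{1}{\left(-4 + 2025 + 225\right) + 9485} = \frac{1}{2246 + 9485} = \frac{1}{11731}$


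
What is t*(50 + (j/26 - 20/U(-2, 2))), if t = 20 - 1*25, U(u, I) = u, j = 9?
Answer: -7845/26 ≈ -301.73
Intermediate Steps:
t = -5 (t = 20 - 25 = -5)
t*(50 + (j/26 - 20/U(-2, 2))) = -5*(50 + (9/26 - 20/(-2))) = -5*(50 + (9*(1/26) - 20*(-1/2))) = -5*(50 + (9/26 + 10)) = -5*(50 + 269/26) = -5*1569/26 = -7845/26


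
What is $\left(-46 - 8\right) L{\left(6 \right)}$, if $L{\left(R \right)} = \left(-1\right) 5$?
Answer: $270$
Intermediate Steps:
$L{\left(R \right)} = -5$
$\left(-46 - 8\right) L{\left(6 \right)} = \left(-46 - 8\right) \left(-5\right) = \left(-54\right) \left(-5\right) = 270$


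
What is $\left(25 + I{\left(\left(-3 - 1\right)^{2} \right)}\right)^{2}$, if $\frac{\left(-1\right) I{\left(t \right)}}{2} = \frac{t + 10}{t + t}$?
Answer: $\frac{34969}{64} \approx 546.39$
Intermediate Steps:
$I{\left(t \right)} = - \frac{10 + t}{t}$ ($I{\left(t \right)} = - 2 \frac{t + 10}{t + t} = - 2 \frac{10 + t}{2 t} = - \frac{10 + t}{t}$)
$\left(25 + I{\left(\left(-3 - 1\right)^{2} \right)}\right)^{2} = \left(25 + \frac{-10 - \left(-3 - 1\right)^{2}}{\left(-3 - 1\right)^{2}}\right)^{2} = \left(25 + \frac{-10 - \left(-4\right)^{2}}{\left(-4\right)^{2}}\right)^{2} = \left(25 + \frac{-10 - 16}{16}\right)^{2} = \left(25 + \frac{1}{16} \left(-26\right)\right)^{2} = \left(25 - \frac{13}{8}\right)^{2} = \left(\frac{187}{8}\right)^{2} = \frac{34969}{64}$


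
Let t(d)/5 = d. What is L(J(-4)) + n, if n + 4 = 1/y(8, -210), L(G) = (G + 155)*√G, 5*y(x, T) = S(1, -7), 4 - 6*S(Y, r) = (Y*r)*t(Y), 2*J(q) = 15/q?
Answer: -42/13 + 1225*I*√30/32 ≈ -3.2308 + 209.68*I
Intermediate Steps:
J(q) = 15/(2*q) (J(q) = (15/q)/2 = 15/(2*q))
t(d) = 5*d
S(Y, r) = ⅔ - 5*r*Y²/6 (S(Y, r) = ⅔ - Y*r*5*Y/6 = ⅔ - 5*r*Y²/6)
y(x, T) = 13/10 (y(x, T) = (⅔ - ⅚*(-7)*1²)/5 = (⅔ - ⅚*(-7)*1)/5 = (⅔ + 35/6)/5 = (⅕)*(13/2) = 13/10)
L(G) = √G*(155 + G) (L(G) = (155 + G)*√G = √G*(155 + G))
n = -42/13 (n = -4 + 1/(13/10) = -4 + 10/13 = -42/13 ≈ -3.2308)
L(J(-4)) + n = √((15/2)/(-4))*(155 + (15/2)/(-4)) - 42/13 = √((15/2)*(-¼))*(155 + (15/2)*(-¼)) - 42/13 = √(-15/8)*(155 - 15/8) - 42/13 = (I*√30/4)*(1225/8) - 42/13 = 1225*I*√30/32 - 42/13 = -42/13 + 1225*I*√30/32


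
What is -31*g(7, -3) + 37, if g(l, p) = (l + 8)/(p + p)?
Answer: 229/2 ≈ 114.50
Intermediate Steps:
g(l, p) = (8 + l)/(2*p) (g(l, p) = (8 + l)/((2*p)) = (8 + l)*(1/(2*p)) = (8 + l)/(2*p))
-31*g(7, -3) + 37 = -31*(8 + 7)/(2*(-3)) + 37 = -31*(-1)*15/(2*3) + 37 = -31*(-5/2) + 37 = 155/2 + 37 = 229/2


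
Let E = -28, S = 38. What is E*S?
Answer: -1064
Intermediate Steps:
E*S = -28*38 = -1064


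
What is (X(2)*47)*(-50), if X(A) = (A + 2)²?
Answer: -37600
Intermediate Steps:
X(A) = (2 + A)²
(X(2)*47)*(-50) = ((2 + 2)²*47)*(-50) = (4²*47)*(-50) = (16*47)*(-50) = 752*(-50) = -37600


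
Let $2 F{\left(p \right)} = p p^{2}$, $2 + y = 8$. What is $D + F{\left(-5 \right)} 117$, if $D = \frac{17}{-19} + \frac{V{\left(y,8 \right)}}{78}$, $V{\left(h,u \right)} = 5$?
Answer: $- \frac{5419178}{741} \approx -7313.3$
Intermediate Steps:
$y = 6$ ($y = -2 + 8 = 6$)
$F{\left(p \right)} = \frac{p^{3}}{2}$ ($F{\left(p \right)} = \frac{p p^{2}}{2} = \frac{p^{3}}{2}$)
$D = - \frac{1231}{1482}$ ($D = \frac{17}{-19} + \frac{5}{78} = 17 \left(- \frac{1}{19}\right) + 5 \cdot \frac{1}{78} = - \frac{17}{19} + \frac{5}{78} = - \frac{1231}{1482} \approx -0.83063$)
$D + F{\left(-5 \right)} 117 = - \frac{1231}{1482} + \frac{\left(-5\right)^{3}}{2} \cdot 117 = - \frac{1231}{1482} + \frac{1}{2} \left(-125\right) 117 = - \frac{1231}{1482} - \frac{14625}{2} = - \frac{5419178}{741}$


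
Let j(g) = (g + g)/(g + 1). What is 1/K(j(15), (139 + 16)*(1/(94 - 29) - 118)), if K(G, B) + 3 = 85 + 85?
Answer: 1/167 ≈ 0.0059880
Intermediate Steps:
j(g) = 2*g/(1 + g) (j(g) = (2*g)/(1 + g) = 2*g/(1 + g))
K(G, B) = 167 (K(G, B) = -3 + (85 + 85) = -3 + 170 = 167)
1/K(j(15), (139 + 16)*(1/(94 - 29) - 118)) = 1/167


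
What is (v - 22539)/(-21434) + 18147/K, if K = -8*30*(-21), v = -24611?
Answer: 14919019/2572080 ≈ 5.8004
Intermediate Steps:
K = 5040 (K = -240*(-21) = 5040)
(v - 22539)/(-21434) + 18147/K = (-24611 - 22539)/(-21434) + 18147/5040 = -47150*(-1/21434) + 18147*(1/5040) = 23575/10717 + 6049/1680 = 14919019/2572080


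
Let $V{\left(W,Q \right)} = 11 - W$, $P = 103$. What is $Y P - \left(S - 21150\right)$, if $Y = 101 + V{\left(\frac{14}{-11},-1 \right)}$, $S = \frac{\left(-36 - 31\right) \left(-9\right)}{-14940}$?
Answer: $\frac{599240817}{18260} \approx 32817.0$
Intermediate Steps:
$S = - \frac{67}{1660}$ ($S = \left(-67\right) \left(-9\right) \left(- \frac{1}{14940}\right) = 603 \left(- \frac{1}{14940}\right) = - \frac{67}{1660} \approx -0.040361$)
$Y = \frac{1246}{11}$ ($Y = 101 + \left(11 - \frac{14}{-11}\right) = 101 + \left(11 - 14 \left(- \frac{1}{11}\right)\right) = 101 + \left(11 - - \frac{14}{11}\right) = 101 + \left(11 + \frac{14}{11}\right) = 101 + \frac{135}{11} = \frac{1246}{11} \approx 113.27$)
$Y P - \left(S - 21150\right) = \frac{1246}{11} \cdot 103 - \left(- \frac{67}{1660} - 21150\right) = \frac{128338}{11} - - \frac{35109067}{1660} = \frac{128338}{11} + \frac{35109067}{1660} = \frac{599240817}{18260}$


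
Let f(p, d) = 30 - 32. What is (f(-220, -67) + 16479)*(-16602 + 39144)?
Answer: 371424534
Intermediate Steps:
f(p, d) = -2
(f(-220, -67) + 16479)*(-16602 + 39144) = (-2 + 16479)*(-16602 + 39144) = 16477*22542 = 371424534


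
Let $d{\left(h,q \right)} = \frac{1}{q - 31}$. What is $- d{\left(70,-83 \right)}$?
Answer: $\frac{1}{114} \approx 0.0087719$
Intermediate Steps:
$d{\left(h,q \right)} = \frac{1}{-31 + q}$
$- d{\left(70,-83 \right)} = - \frac{1}{-31 - 83} = - \frac{1}{-114} = \left(-1\right) \left(- \frac{1}{114}\right) = \frac{1}{114}$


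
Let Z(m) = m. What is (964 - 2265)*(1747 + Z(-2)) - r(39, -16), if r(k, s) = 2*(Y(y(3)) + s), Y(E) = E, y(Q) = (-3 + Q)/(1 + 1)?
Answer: -2270213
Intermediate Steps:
y(Q) = -3/2 + Q/2 (y(Q) = (-3 + Q)/2 = (-3 + Q)*(½) = -3/2 + Q/2)
r(k, s) = 2*s (r(k, s) = 2*((-3/2 + (½)*3) + s) = 2*((-3/2 + 3/2) + s) = 2*(0 + s) = 2*s)
(964 - 2265)*(1747 + Z(-2)) - r(39, -16) = (964 - 2265)*(1747 - 2) - 2*(-16) = -1301*1745 - 1*(-32) = -2270245 + 32 = -2270213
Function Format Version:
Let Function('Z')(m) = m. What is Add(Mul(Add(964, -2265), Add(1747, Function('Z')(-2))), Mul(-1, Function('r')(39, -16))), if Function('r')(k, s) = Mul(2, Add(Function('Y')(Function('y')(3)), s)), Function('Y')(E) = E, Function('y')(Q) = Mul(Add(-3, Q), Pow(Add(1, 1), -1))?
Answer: -2270213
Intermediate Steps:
Function('y')(Q) = Add(Rational(-3, 2), Mul(Rational(1, 2), Q)) (Function('y')(Q) = Mul(Add(-3, Q), Pow(2, -1)) = Mul(Add(-3, Q), Rational(1, 2)) = Add(Rational(-3, 2), Mul(Rational(1, 2), Q)))
Function('r')(k, s) = Mul(2, s) (Function('r')(k, s) = Mul(2, Add(Add(Rational(-3, 2), Mul(Rational(1, 2), 3)), s)) = Mul(2, Add(Add(Rational(-3, 2), Rational(3, 2)), s)) = Mul(2, Add(0, s)) = Mul(2, s))
Add(Mul(Add(964, -2265), Add(1747, Function('Z')(-2))), Mul(-1, Function('r')(39, -16))) = Add(Mul(Add(964, -2265), Add(1747, -2)), Mul(-1, Mul(2, -16))) = Add(Mul(-1301, 1745), Mul(-1, -32)) = Add(-2270245, 32) = -2270213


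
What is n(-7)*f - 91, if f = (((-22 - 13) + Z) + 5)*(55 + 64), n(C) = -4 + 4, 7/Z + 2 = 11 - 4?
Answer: -91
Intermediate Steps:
Z = 7/5 (Z = 7/(-2 + (11 - 4)) = 7/(-2 + 7) = 7/5 ≈ 1.4000)
n(C) = 0
f = -17017/5 (f = (((-22 - 13) + 7/5) + 5)*(55 + 64) = ((-35 + 7/5) + 5)*119 = (-168/5 + 5)*119 = -143/5*119 = -17017/5 ≈ -3403.4)
n(-7)*f - 91 = 0*(-17017/5) - 91 = 0 - 91 = -91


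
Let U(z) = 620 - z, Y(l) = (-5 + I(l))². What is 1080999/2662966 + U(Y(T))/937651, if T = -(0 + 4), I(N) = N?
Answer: 92275921093/226993884806 ≈ 0.40651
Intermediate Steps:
T = -4 (T = -1*4 = -4)
Y(l) = (-5 + l)²
1080999/2662966 + U(Y(T))/937651 = 1080999/2662966 + (620 - (-5 - 4)²)/937651 = 1080999*(1/2662966) + (620 - 1*(-9)²)*(1/937651) = 1080999/2662966 + (620 - 1*81)*(1/937651) = 1080999/2662966 + (620 - 81)*(1/937651) = 1080999/2662966 + 539*(1/937651) = 1080999/2662966 + 49/85241 = 92275921093/226993884806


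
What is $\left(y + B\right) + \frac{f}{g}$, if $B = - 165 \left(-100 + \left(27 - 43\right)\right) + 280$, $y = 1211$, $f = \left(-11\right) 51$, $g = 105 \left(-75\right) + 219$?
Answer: $\frac{4786409}{232} \approx 20631.0$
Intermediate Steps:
$g = -7656$ ($g = -7875 + 219 = -7656$)
$f = -561$
$B = 19420$ ($B = - 165 \left(-100 - 16\right) + 280 = \left(-165\right) \left(-116\right) + 280 = 19140 + 280 = 19420$)
$\left(y + B\right) + \frac{f}{g} = \left(1211 + 19420\right) - \frac{561}{-7656} = 20631 - - \frac{17}{232} = 20631 + \frac{17}{232} = \frac{4786409}{232}$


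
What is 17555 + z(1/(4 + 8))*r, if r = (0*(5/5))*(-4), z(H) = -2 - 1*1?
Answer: 17555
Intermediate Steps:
z(H) = -3 (z(H) = -2 - 1 = -3)
r = 0 (r = (0*(5*(1/5)))*(-4) = (0*1)*(-4) = 0*(-4) = 0)
17555 + z(1/(4 + 8))*r = 17555 - 3*0 = 17555 + 0 = 17555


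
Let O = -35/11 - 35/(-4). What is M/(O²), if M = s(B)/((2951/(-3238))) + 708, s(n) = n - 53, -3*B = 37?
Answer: 13363379392/531401325 ≈ 25.147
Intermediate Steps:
B = -37/3 (B = -⅓*37 = -37/3 ≈ -12.333)
O = 245/44 (O = -35*1/11 - 35*(-¼) = -35/11 + 35/4 = 245/44 ≈ 5.5682)
s(n) = -53 + n
M = 6902572/8853 (M = (-53 - 37/3)/((2951/(-3238))) + 708 = -196/(3*(2951*(-1/3238))) + 708 = -196/(3*(-2951/3238)) + 708 = -196/3*(-3238/2951) + 708 = 634648/8853 + 708 = 6902572/8853 ≈ 779.69)
M/(O²) = 6902572/(8853*((245/44)²)) = 6902572/(8853*(60025/1936)) = (6902572/8853)*(1936/60025) = 13363379392/531401325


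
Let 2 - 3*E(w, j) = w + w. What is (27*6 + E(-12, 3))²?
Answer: 262144/9 ≈ 29127.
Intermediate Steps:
E(w, j) = ⅔ - 2*w/3 (E(w, j) = ⅔ - (w + w)/3 = ⅔ - 2*w/3)
(27*6 + E(-12, 3))² = (27*6 + (⅔ - ⅔*(-12)))² = (162 + (⅔ + 8))² = (162 + 26/3)² = (512/3)² = 262144/9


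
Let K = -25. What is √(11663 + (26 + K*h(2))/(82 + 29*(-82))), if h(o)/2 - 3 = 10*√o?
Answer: √(3842696382 + 71750*√2)/574 ≈ 108.00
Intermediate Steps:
h(o) = 6 + 20*√o (h(o) = 6 + 2*(10*√o) = 6 + 20*√o)
√(11663 + (26 + K*h(2))/(82 + 29*(-82))) = √(11663 + (26 - 25*(6 + 20*√2))/(82 + 29*(-82))) = √(11663 + (26 + (-150 - 500*√2))/(82 - 2378)) = √(11663 + (-124 - 500*√2)/(-2296)) = √(11663 + (-124 - 500*√2)*(-1/2296)) = √(11663 + (31/574 + 125*√2/574)) = √(6694593/574 + 125*√2/574)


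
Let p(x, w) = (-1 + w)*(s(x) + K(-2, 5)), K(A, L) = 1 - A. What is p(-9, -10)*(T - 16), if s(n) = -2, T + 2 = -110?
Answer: 1408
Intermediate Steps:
T = -112 (T = -2 - 110 = -112)
p(x, w) = -1 + w (p(x, w) = (-1 + w)*(-2 + (1 - 1*(-2))) = (-1 + w)*(-2 + (1 + 2)) = (-1 + w)*(-2 + 3) = (-1 + w)*1 = -1 + w)
p(-9, -10)*(T - 16) = (-1 - 10)*(-112 - 16) = -11*(-128) = 1408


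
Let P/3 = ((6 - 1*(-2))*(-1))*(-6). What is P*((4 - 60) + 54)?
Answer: -288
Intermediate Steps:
P = 144 (P = 3*(((6 - 1*(-2))*(-1))*(-6)) = 3*(((6 + 2)*(-1))*(-6)) = 3*((8*(-1))*(-6)) = 3*(-8*(-6)) = 3*48 = 144)
P*((4 - 60) + 54) = 144*((4 - 60) + 54) = 144*(-56 + 54) = 144*(-2) = -288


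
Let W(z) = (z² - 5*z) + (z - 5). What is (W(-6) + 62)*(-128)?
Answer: -14976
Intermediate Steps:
W(z) = -5 + z² - 4*z (W(z) = (z² - 5*z) + (-5 + z) = -5 + z² - 4*z)
(W(-6) + 62)*(-128) = ((-5 + (-6)² - 4*(-6)) + 62)*(-128) = ((-5 + 36 + 24) + 62)*(-128) = (55 + 62)*(-128) = 117*(-128) = -14976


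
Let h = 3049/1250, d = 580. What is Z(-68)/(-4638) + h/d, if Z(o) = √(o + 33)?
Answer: 3049/725000 - I*√35/4638 ≈ 0.0042055 - 0.0012756*I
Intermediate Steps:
Z(o) = √(33 + o)
h = 3049/1250 (h = 3049*(1/1250) = 3049/1250 ≈ 2.4392)
Z(-68)/(-4638) + h/d = √(33 - 68)/(-4638) + (3049/1250)/580 = √(-35)*(-1/4638) + (3049/1250)*(1/580) = (I*√35)*(-1/4638) + 3049/725000 = -I*√35/4638 + 3049/725000 = 3049/725000 - I*√35/4638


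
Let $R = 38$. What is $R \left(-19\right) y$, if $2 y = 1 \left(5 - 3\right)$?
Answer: $-722$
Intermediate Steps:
$y = 1$ ($y = \frac{1 \left(5 - 3\right)}{2} = \frac{1 \cdot 2}{2} = \frac{1}{2} \cdot 2 = 1$)
$R \left(-19\right) y = 38 \left(-19\right) 1 = \left(-722\right) 1 = -722$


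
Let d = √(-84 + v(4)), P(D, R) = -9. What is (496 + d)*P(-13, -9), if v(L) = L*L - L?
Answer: -4464 - 54*I*√2 ≈ -4464.0 - 76.368*I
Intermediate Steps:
v(L) = L² - L
d = 6*I*√2 (d = √(-84 + 4*(-1 + 4)) = √(-84 + 4*3) = √(-84 + 12) = √(-72) = 6*I*√2 ≈ 8.4853*I)
(496 + d)*P(-13, -9) = (496 + 6*I*√2)*(-9) = -4464 - 54*I*√2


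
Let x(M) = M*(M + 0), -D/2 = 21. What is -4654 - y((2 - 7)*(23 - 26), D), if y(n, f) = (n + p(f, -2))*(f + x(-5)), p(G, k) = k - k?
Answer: -4399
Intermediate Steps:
D = -42 (D = -2*21 = -42)
p(G, k) = 0
x(M) = M² (x(M) = M*M = M²)
y(n, f) = n*(25 + f) (y(n, f) = (n + 0)*(f + (-5)²) = n*(f + 25) = n*(25 + f))
-4654 - y((2 - 7)*(23 - 26), D) = -4654 - (2 - 7)*(23 - 26)*(25 - 42) = -4654 - (-5*(-3))*(-17) = -4654 - 15*(-17) = -4654 - 1*(-255) = -4654 + 255 = -4399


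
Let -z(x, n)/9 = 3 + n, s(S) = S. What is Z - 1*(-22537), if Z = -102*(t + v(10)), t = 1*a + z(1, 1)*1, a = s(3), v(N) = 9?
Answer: 24985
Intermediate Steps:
z(x, n) = -27 - 9*n (z(x, n) = -9*(3 + n) = -27 - 9*n)
a = 3
t = -33 (t = 1*3 + (-27 - 9*1)*1 = 3 + (-27 - 9)*1 = 3 - 36*1 = 3 - 36 = -33)
Z = 2448 (Z = -102*(-33 + 9) = -102*(-24) = 2448)
Z - 1*(-22537) = 2448 - 1*(-22537) = 2448 + 22537 = 24985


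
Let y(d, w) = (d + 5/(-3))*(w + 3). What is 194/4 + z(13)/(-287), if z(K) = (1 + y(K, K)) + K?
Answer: 82345/1722 ≈ 47.819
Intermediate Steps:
y(d, w) = (3 + w)*(-5/3 + d) (y(d, w) = (d + 5*(-1/3))*(3 + w) = (d - 5/3)*(3 + w) = (-5/3 + d)*(3 + w) = (3 + w)*(-5/3 + d))
z(K) = -4 + K**2 + 7*K/3 (z(K) = (1 + (-5 + 3*K - 5*K/3 + K*K)) + K = (1 + (-5 + 3*K - 5*K/3 + K**2)) + K = (1 + (-5 + K**2 + 4*K/3)) + K = (-4 + K**2 + 4*K/3) + K = -4 + K**2 + 7*K/3)
194/4 + z(13)/(-287) = 194/4 + (-4 + 13**2 + (7/3)*13)/(-287) = 194*(1/4) + (-4 + 169 + 91/3)*(-1/287) = 97/2 + (586/3)*(-1/287) = 97/2 - 586/861 = 82345/1722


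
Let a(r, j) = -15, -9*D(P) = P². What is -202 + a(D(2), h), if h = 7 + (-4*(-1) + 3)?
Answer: -217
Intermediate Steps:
D(P) = -P²/9
h = 14 (h = 7 + (4 + 3) = 7 + 7 = 14)
-202 + a(D(2), h) = -202 - 15 = -217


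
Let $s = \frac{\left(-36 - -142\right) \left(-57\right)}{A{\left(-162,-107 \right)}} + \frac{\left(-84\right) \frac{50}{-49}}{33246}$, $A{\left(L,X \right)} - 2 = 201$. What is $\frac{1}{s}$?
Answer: $- \frac{1124823}{33475822} \approx -0.033601$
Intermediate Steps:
$A{\left(L,X \right)} = 203$ ($A{\left(L,X \right)} = 2 + 201 = 203$)
$s = - \frac{33475822}{1124823}$ ($s = \frac{\left(-36 - -142\right) \left(-57\right)}{203} + \frac{\left(-84\right) \frac{50}{-49}}{33246} = \left(-36 + 142\right) \left(-57\right) \frac{1}{203} + - 84 \cdot 50 \left(- \frac{1}{49}\right) \frac{1}{33246} = 106 \left(-57\right) \frac{1}{203} + \left(-84\right) \left(- \frac{50}{49}\right) \frac{1}{33246} = \left(-6042\right) \frac{1}{203} + \frac{600}{7} \cdot \frac{1}{33246} = - \frac{6042}{203} + \frac{100}{38787} = - \frac{33475822}{1124823} \approx -29.761$)
$\frac{1}{s} = \frac{1}{- \frac{33475822}{1124823}} = - \frac{1124823}{33475822}$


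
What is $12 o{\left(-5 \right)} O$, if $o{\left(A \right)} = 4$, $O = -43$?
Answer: $-2064$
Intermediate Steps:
$12 o{\left(-5 \right)} O = 12 \cdot 4 \left(-43\right) = 48 \left(-43\right) = -2064$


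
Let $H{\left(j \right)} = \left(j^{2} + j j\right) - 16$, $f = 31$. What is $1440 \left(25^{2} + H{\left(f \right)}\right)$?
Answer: $3644640$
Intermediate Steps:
$H{\left(j \right)} = -16 + 2 j^{2}$ ($H{\left(j \right)} = \left(j^{2} + j^{2}\right) - 16 = 2 j^{2} - 16 = -16 + 2 j^{2}$)
$1440 \left(25^{2} + H{\left(f \right)}\right) = 1440 \left(25^{2} - \left(16 - 2 \cdot 31^{2}\right)\right) = 1440 \left(625 + \left(-16 + 2 \cdot 961\right)\right) = 1440 \left(625 + \left(-16 + 1922\right)\right) = 1440 \left(625 + 1906\right) = 1440 \cdot 2531 = 3644640$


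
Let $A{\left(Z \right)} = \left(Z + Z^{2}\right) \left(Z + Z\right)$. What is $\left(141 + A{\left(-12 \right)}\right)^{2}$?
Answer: $9162729$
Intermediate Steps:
$A{\left(Z \right)} = 2 Z \left(Z + Z^{2}\right)$ ($A{\left(Z \right)} = \left(Z + Z^{2}\right) 2 Z = 2 Z \left(Z + Z^{2}\right)$)
$\left(141 + A{\left(-12 \right)}\right)^{2} = \left(141 + 2 \left(-12\right)^{2} \left(1 - 12\right)\right)^{2} = \left(141 + 2 \cdot 144 \left(-11\right)\right)^{2} = \left(141 - 3168\right)^{2} = \left(-3027\right)^{2} = 9162729$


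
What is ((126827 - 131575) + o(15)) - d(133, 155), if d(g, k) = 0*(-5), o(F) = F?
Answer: -4733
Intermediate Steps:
d(g, k) = 0
((126827 - 131575) + o(15)) - d(133, 155) = ((126827 - 131575) + 15) - 1*0 = (-4748 + 15) + 0 = -4733 + 0 = -4733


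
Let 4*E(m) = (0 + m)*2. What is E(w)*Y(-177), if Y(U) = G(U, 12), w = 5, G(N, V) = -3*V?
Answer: -90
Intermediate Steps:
E(m) = m/2 (E(m) = ((0 + m)*2)/4 = (m*2)/4 = (2*m)/4 = m/2)
Y(U) = -36 (Y(U) = -3*12 = -36)
E(w)*Y(-177) = ((½)*5)*(-36) = (5/2)*(-36) = -90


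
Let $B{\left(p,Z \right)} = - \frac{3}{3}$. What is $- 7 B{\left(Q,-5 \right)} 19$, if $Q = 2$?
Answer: $133$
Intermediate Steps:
$B{\left(p,Z \right)} = -1$ ($B{\left(p,Z \right)} = \left(-3\right) \frac{1}{3} = -1$)
$- 7 B{\left(Q,-5 \right)} 19 = \left(-7\right) \left(-1\right) 19 = 7 \cdot 19 = 133$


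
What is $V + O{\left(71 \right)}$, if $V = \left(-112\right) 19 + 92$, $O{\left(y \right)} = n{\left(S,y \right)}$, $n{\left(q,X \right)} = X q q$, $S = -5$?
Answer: $-261$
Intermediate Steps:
$n{\left(q,X \right)} = X q^{2}$
$O{\left(y \right)} = 25 y$ ($O{\left(y \right)} = y \left(-5\right)^{2} = y 25 = 25 y$)
$V = -2036$ ($V = -2128 + 92 = -2036$)
$V + O{\left(71 \right)} = -2036 + 25 \cdot 71 = -2036 + 1775 = -261$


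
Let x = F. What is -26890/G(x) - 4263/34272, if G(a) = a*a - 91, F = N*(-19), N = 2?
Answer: -4906571/245344 ≈ -19.999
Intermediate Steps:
F = -38 (F = 2*(-19) = -38)
x = -38
G(a) = -91 + a² (G(a) = a² - 91 = -91 + a²)
-26890/G(x) - 4263/34272 = -26890/(-91 + (-38)²) - 4263/34272 = -26890/(-91 + 1444) - 4263*1/34272 = -26890/1353 - 203/1632 = -4906571/245344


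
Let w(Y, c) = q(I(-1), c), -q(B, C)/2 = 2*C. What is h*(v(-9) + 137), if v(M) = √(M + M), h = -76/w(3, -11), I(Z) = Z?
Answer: -2603/11 - 57*I*√2/11 ≈ -236.64 - 7.3282*I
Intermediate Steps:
q(B, C) = -4*C
w(Y, c) = -4*c
h = -19/11 (h = -76/((-4*(-11))) = -76/44 = -76*1/44 = -19/11 ≈ -1.7273)
v(M) = √2*√M (v(M) = √(2*M) = √2*√M)
h*(v(-9) + 137) = -19*(√2*√(-9) + 137)/11 = -19*(√2*(3*I) + 137)/11 = -19*(3*I*√2 + 137)/11 = -19*(137 + 3*I*√2)/11 = -2603/11 - 57*I*√2/11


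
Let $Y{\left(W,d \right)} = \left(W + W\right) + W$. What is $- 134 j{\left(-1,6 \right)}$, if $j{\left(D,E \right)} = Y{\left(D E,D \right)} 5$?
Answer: $12060$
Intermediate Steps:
$Y{\left(W,d \right)} = 3 W$ ($Y{\left(W,d \right)} = 2 W + W = 3 W$)
$j{\left(D,E \right)} = 15 D E$ ($j{\left(D,E \right)} = 3 D E 5 = 15 D E$)
$- 134 j{\left(-1,6 \right)} = - 134 \cdot 15 \left(-1\right) 6 = \left(-134\right) \left(-90\right) = 12060$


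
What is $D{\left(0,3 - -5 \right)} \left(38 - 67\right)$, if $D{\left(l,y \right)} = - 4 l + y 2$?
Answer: $-464$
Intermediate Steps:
$D{\left(l,y \right)} = - 4 l + 2 y$
$D{\left(0,3 - -5 \right)} \left(38 - 67\right) = \left(\left(-4\right) 0 + 2 \left(3 - -5\right)\right) \left(38 - 67\right) = \left(0 + 2 \left(3 + 5\right)\right) \left(-29\right) = \left(0 + 2 \cdot 8\right) \left(-29\right) = \left(0 + 16\right) \left(-29\right) = 16 \left(-29\right) = -464$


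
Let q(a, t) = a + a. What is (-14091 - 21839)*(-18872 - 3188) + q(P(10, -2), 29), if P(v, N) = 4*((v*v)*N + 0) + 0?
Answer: 792614200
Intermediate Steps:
P(v, N) = 4*N*v**2 (P(v, N) = 4*(v**2*N + 0) + 0 = 4*(N*v**2 + 0) + 0 = 4*(N*v**2) + 0 = 4*N*v**2 + 0 = 4*N*v**2)
q(a, t) = 2*a
(-14091 - 21839)*(-18872 - 3188) + q(P(10, -2), 29) = (-14091 - 21839)*(-18872 - 3188) + 2*(4*(-2)*10**2) = -35930*(-22060) + 2*(4*(-2)*100) = 792615800 + 2*(-800) = 792615800 - 1600 = 792614200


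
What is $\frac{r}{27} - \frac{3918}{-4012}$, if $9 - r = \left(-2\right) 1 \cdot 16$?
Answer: $\frac{135139}{54162} \approx 2.4951$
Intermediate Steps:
$r = 41$ ($r = 9 - \left(-2\right) 1 \cdot 16 = 9 - \left(-2\right) 16 = 9 - -32 = 9 + 32 = 41$)
$\frac{r}{27} - \frac{3918}{-4012} = \frac{41}{27} - \frac{3918}{-4012} = 41 \cdot \frac{1}{27} - - \frac{1959}{2006} = \frac{41}{27} + \frac{1959}{2006} = \frac{135139}{54162}$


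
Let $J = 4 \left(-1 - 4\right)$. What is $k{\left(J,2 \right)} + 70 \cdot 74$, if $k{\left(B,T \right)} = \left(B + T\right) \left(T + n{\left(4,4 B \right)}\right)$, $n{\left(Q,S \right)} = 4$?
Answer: $5072$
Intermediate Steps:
$J = -20$ ($J = 4 \left(-5\right) = -20$)
$k{\left(B,T \right)} = \left(4 + T\right) \left(B + T\right)$ ($k{\left(B,T \right)} = \left(B + T\right) \left(T + 4\right) = \left(B + T\right) \left(4 + T\right) = \left(4 + T\right) \left(B + T\right)$)
$k{\left(J,2 \right)} + 70 \cdot 74 = \left(2^{2} + 4 \left(-20\right) + 4 \cdot 2 - 40\right) + 70 \cdot 74 = \left(4 - 80 + 8 - 40\right) + 5180 = -108 + 5180 = 5072$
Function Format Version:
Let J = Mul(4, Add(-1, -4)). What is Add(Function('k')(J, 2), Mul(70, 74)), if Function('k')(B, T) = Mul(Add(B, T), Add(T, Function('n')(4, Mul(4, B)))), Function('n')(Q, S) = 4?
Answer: 5072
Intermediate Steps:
J = -20 (J = Mul(4, -5) = -20)
Function('k')(B, T) = Mul(Add(4, T), Add(B, T)) (Function('k')(B, T) = Mul(Add(B, T), Add(T, 4)) = Mul(Add(B, T), Add(4, T)) = Mul(Add(4, T), Add(B, T)))
Add(Function('k')(J, 2), Mul(70, 74)) = Add(Add(Pow(2, 2), Mul(4, -20), Mul(4, 2), Mul(-20, 2)), Mul(70, 74)) = Add(Add(4, -80, 8, -40), 5180) = Add(-108, 5180) = 5072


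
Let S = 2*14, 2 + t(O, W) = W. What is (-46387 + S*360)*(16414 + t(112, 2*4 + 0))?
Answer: -596160940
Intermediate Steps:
t(O, W) = -2 + W
S = 28
(-46387 + S*360)*(16414 + t(112, 2*4 + 0)) = (-46387 + 28*360)*(16414 + (-2 + (2*4 + 0))) = (-46387 + 10080)*(16414 + (-2 + (8 + 0))) = -36307*(16414 + (-2 + 8)) = -36307*(16414 + 6) = -36307*16420 = -596160940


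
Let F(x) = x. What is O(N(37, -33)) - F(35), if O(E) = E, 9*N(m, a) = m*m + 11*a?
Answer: 691/9 ≈ 76.778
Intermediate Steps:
N(m, a) = m**2/9 + 11*a/9 (N(m, a) = (m*m + 11*a)/9 = (m**2 + 11*a)/9 = m**2/9 + 11*a/9)
O(N(37, -33)) - F(35) = ((1/9)*37**2 + (11/9)*(-33)) - 1*35 = ((1/9)*1369 - 121/3) - 35 = (1369/9 - 121/3) - 35 = 1006/9 - 35 = 691/9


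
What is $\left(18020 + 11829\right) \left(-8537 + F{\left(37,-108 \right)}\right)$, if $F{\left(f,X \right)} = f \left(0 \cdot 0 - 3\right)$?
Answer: $-258134152$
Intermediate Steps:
$F{\left(f,X \right)} = - 3 f$ ($F{\left(f,X \right)} = f \left(0 - 3\right) = f \left(-3\right) = - 3 f$)
$\left(18020 + 11829\right) \left(-8537 + F{\left(37,-108 \right)}\right) = \left(18020 + 11829\right) \left(-8537 - 111\right) = 29849 \left(-8537 - 111\right) = 29849 \left(-8648\right) = -258134152$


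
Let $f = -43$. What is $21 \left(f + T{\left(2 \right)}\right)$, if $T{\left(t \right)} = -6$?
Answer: $-1029$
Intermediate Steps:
$21 \left(f + T{\left(2 \right)}\right) = 21 \left(-43 - 6\right) = 21 \left(-49\right) = -1029$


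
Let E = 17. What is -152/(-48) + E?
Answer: 121/6 ≈ 20.167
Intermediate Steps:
-152/(-48) + E = -152/(-48) + 17 = -152*(-1/48) + 17 = 19/6 + 17 = 121/6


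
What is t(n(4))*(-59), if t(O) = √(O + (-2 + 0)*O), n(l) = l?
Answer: -118*I ≈ -118.0*I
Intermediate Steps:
t(O) = √(-O) (t(O) = √(O - 2*O) = √(-O))
t(n(4))*(-59) = √(-1*4)*(-59) = √(-4)*(-59) = (2*I)*(-59) = -118*I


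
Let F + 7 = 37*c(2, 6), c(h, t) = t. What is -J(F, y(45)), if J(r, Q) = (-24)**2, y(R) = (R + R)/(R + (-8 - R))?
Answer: -576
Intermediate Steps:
F = 215 (F = -7 + 37*6 = -7 + 222 = 215)
y(R) = -R/4 (y(R) = (2*R)/(-8) = (2*R)*(-1/8) = -R/4)
J(r, Q) = 576
-J(F, y(45)) = -1*576 = -576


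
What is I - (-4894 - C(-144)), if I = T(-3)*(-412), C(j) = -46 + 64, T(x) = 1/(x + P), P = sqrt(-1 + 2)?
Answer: 5118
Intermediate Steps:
P = 1 (P = sqrt(1) = 1)
T(x) = 1/(1 + x) (T(x) = 1/(x + 1) = 1/(1 + x))
C(j) = 18
I = 206 (I = -412/(1 - 3) = -412/(-2) = -1/2*(-412) = 206)
I - (-4894 - C(-144)) = 206 - (-4894 - 1*18) = 206 - (-4894 - 18) = 206 - 1*(-4912) = 206 + 4912 = 5118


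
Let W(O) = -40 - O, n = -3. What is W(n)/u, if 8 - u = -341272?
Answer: -37/341280 ≈ -0.00010842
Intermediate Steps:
u = 341280 (u = 8 - 1*(-341272) = 8 + 341272 = 341280)
W(n)/u = (-40 - 1*(-3))/341280 = (-40 + 3)*(1/341280) = -37*1/341280 = -37/341280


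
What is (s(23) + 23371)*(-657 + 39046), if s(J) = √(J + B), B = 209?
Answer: 897189319 + 76778*√58 ≈ 8.9777e+8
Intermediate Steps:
s(J) = √(209 + J) (s(J) = √(J + 209) = √(209 + J))
(s(23) + 23371)*(-657 + 39046) = (√(209 + 23) + 23371)*(-657 + 39046) = (√232 + 23371)*38389 = (2*√58 + 23371)*38389 = (23371 + 2*√58)*38389 = 897189319 + 76778*√58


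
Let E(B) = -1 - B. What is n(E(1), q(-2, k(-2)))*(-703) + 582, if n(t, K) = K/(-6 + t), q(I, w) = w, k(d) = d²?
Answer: 1867/2 ≈ 933.50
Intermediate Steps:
n(t, K) = K/(-6 + t)
n(E(1), q(-2, k(-2)))*(-703) + 582 = ((-2)²/(-6 + (-1 - 1*1)))*(-703) + 582 = (4/(-6 + (-1 - 1)))*(-703) + 582 = (4/(-6 - 2))*(-703) + 582 = (4/(-8))*(-703) + 582 = (4*(-⅛))*(-703) + 582 = -½*(-703) + 582 = 703/2 + 582 = 1867/2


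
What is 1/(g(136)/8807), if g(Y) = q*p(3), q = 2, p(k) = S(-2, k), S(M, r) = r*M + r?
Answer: -8807/6 ≈ -1467.8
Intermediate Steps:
S(M, r) = r + M*r (S(M, r) = M*r + r = r + M*r)
p(k) = -k (p(k) = k*(1 - 2) = k*(-1) = -k)
g(Y) = -6 (g(Y) = 2*(-1*3) = 2*(-3) = -6)
1/(g(136)/8807) = 1/(-6/8807) = -8807/6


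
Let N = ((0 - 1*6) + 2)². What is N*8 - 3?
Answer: 125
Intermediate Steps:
N = 16 (N = ((0 - 6) + 2)² = (-6 + 2)² = (-4)² = 16)
N*8 - 3 = 16*8 - 3 = 128 - 3 = 125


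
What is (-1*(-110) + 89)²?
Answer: 39601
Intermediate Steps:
(-1*(-110) + 89)² = (110 + 89)² = 199² = 39601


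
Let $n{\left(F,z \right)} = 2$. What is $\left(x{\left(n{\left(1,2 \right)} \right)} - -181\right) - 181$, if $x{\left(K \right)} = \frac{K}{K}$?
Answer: $1$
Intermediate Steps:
$x{\left(K \right)} = 1$
$\left(x{\left(n{\left(1,2 \right)} \right)} - -181\right) - 181 = \left(1 - -181\right) - 181 = \left(1 + 181\right) - 181 = 182 - 181 = 1$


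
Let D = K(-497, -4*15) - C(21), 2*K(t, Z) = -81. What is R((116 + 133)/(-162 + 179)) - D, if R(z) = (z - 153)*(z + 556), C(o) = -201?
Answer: -45726273/578 ≈ -79111.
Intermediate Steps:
K(t, Z) = -81/2 (K(t, Z) = (1/2)*(-81) = -81/2)
D = 321/2 (D = -81/2 - 1*(-201) = -81/2 + 201 = 321/2 ≈ 160.50)
R(z) = (-153 + z)*(556 + z)
R((116 + 133)/(-162 + 179)) - D = (-85068 + ((116 + 133)/(-162 + 179))**2 + 403*((116 + 133)/(-162 + 179))) - 1*321/2 = (-85068 + (249/17)**2 + 403*(249/17)) - 321/2 = (-85068 + 62001/289 + 100347/17) - 321/2 = -22816752/289 - 321/2 = -45726273/578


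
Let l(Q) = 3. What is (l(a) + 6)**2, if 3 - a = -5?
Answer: 81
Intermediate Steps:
a = 8 (a = 3 - 1*(-5) = 3 + 5 = 8)
(l(a) + 6)**2 = (3 + 6)**2 = 9**2 = 81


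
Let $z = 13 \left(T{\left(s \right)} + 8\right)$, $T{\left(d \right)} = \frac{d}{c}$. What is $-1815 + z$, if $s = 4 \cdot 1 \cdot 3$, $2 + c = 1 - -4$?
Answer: $-1659$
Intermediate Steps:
$c = 3$ ($c = -2 + \left(1 - -4\right) = -2 + \left(1 + 4\right) = -2 + 5 = 3$)
$s = 12$ ($s = 4 \cdot 3 = 12$)
$T{\left(d \right)} = \frac{d}{3}$
$z = 156$ ($z = 13 \left(\frac{1}{3} \cdot 12 + 8\right) = 13 \left(4 + 8\right) = 13 \cdot 12 = 156$)
$-1815 + z = -1815 + 156 = -1659$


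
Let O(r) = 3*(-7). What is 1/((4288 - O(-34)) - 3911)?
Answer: 1/398 ≈ 0.0025126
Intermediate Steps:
O(r) = -21
1/((4288 - O(-34)) - 3911) = 1/((4288 - 1*(-21)) - 3911) = 1/((4288 + 21) - 3911) = 1/(4309 - 3911) = 1/398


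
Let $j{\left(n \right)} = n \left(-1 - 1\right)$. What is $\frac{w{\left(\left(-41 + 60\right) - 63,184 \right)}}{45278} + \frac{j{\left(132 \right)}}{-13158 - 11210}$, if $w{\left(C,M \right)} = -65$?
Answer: $\frac{324046}{34479197} \approx 0.0093983$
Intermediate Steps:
$j{\left(n \right)} = - 2 n$ ($j{\left(n \right)} = n \left(-2\right) = - 2 n$)
$\frac{w{\left(\left(-41 + 60\right) - 63,184 \right)}}{45278} + \frac{j{\left(132 \right)}}{-13158 - 11210} = - \frac{65}{45278} + \frac{\left(-2\right) 132}{-13158 - 11210} = \left(-65\right) \frac{1}{45278} - \frac{264}{-13158 - 11210} = - \frac{65}{45278} - \frac{264}{-24368} = - \frac{65}{45278} - - \frac{33}{3046} = - \frac{65}{45278} + \frac{33}{3046} = \frac{324046}{34479197}$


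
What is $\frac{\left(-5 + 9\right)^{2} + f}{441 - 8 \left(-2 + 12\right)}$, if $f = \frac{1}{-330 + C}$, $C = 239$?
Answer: $\frac{1455}{32851} \approx 0.044291$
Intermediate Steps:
$f = - \frac{1}{91}$ ($f = \frac{1}{-330 + 239} = \frac{1}{-91} = - \frac{1}{91} \approx -0.010989$)
$\frac{\left(-5 + 9\right)^{2} + f}{441 - 8 \left(-2 + 12\right)} = \frac{\left(-5 + 9\right)^{2} - \frac{1}{91}}{441 - 8 \left(-2 + 12\right)} = \frac{4^{2} - \frac{1}{91}}{441 - 80} = \frac{16 - \frac{1}{91}}{441 - 80} = \frac{1455}{91 \cdot 361} = \frac{1455}{91} \cdot \frac{1}{361} = \frac{1455}{32851}$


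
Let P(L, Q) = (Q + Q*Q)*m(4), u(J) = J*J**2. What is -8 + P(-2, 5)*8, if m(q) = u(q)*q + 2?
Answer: 61912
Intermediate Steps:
u(J) = J**3
m(q) = 2 + q**4 (m(q) = q**3*q + 2 = q**4 + 2 = 2 + q**4)
P(L, Q) = 258*Q + 258*Q**2 (P(L, Q) = (Q + Q*Q)*(2 + 4**4) = (Q + Q**2)*(2 + 256) = (Q + Q**2)*258 = 258*Q + 258*Q**2)
-8 + P(-2, 5)*8 = -8 + (258*5*(1 + 5))*8 = -8 + (258*5*6)*8 = -8 + 7740*8 = -8 + 61920 = 61912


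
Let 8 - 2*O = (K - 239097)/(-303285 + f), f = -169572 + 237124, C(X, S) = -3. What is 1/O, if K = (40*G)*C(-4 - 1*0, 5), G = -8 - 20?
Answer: 471466/1650127 ≈ 0.28572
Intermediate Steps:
G = -28
K = 3360 (K = (40*(-28))*(-3) = -1120*(-3) = 3360)
f = 67552
O = 1650127/471466 (O = 4 - (3360 - 239097)/(2*(-303285 + 67552)) = 4 - (-235737)/(2*(-235733)) = 4 - (-235737)*(-1)/(2*235733) = 4 - ½*235737/235733 = 4 - 235737/471466 = 1650127/471466 ≈ 3.5000)
1/O = 1/(1650127/471466) = 471466/1650127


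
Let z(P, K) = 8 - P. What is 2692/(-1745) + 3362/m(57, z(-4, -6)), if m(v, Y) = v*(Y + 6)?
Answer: 1552349/895185 ≈ 1.7341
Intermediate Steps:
m(v, Y) = v*(6 + Y)
2692/(-1745) + 3362/m(57, z(-4, -6)) = 2692/(-1745) + 3362/((57*(6 + (8 - 1*(-4))))) = 2692*(-1/1745) + 3362/((57*(6 + (8 + 4)))) = -2692/1745 + 3362/((57*(6 + 12))) = -2692/1745 + 3362/((57*18)) = -2692/1745 + 3362/1026 = -2692/1745 + 3362*(1/1026) = -2692/1745 + 1681/513 = 1552349/895185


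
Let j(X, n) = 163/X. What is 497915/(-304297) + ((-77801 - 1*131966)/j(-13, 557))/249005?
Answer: -19379472811338/12350750341055 ≈ -1.5691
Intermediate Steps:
497915/(-304297) + ((-77801 - 1*131966)/j(-13, 557))/249005 = 497915/(-304297) + ((-77801 - 1*131966)/((163/(-13))))/249005 = 497915*(-1/304297) + ((-77801 - 131966)/((163*(-1/13))))*(1/249005) = -497915/304297 - 209767/(-163/13)*(1/249005) = -497915/304297 - 209767*(-13/163)*(1/249005) = -497915/304297 + (2726971/163)*(1/249005) = -497915/304297 + 2726971/40587815 = -19379472811338/12350750341055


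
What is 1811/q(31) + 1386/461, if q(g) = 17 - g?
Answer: -815467/6454 ≈ -126.35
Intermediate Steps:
1811/q(31) + 1386/461 = 1811/(17 - 1*31) + 1386/461 = 1811/(17 - 31) + 1386*(1/461) = 1811/(-14) + 1386/461 = 1811*(-1/14) + 1386/461 = -1811/14 + 1386/461 = -815467/6454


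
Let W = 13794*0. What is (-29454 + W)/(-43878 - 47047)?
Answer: 29454/90925 ≈ 0.32394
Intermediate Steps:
W = 0
(-29454 + W)/(-43878 - 47047) = (-29454 + 0)/(-43878 - 47047) = -29454/(-90925) = -29454*(-1/90925) = 29454/90925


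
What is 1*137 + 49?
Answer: 186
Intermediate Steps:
1*137 + 49 = 137 + 49 = 186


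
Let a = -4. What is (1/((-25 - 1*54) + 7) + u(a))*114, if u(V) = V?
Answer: -5491/12 ≈ -457.58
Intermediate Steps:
(1/((-25 - 1*54) + 7) + u(a))*114 = (1/((-25 - 1*54) + 7) - 4)*114 = (1/((-25 - 54) + 7) - 4)*114 = (1/(-79 + 7) - 4)*114 = (1/(-72) - 4)*114 = (-1/72 - 4)*114 = -289/72*114 = -5491/12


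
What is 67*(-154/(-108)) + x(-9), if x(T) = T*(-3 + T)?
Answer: 10991/54 ≈ 203.54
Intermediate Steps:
67*(-154/(-108)) + x(-9) = 67*(-154/(-108)) - 9*(-3 - 9) = 67*(-154*(-1/108)) - 9*(-12) = 67*(77/54) + 108 = 5159/54 + 108 = 10991/54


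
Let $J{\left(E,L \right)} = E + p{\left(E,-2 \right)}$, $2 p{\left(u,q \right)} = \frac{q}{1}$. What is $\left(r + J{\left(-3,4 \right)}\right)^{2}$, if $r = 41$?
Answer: $1369$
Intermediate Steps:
$p{\left(u,q \right)} = \frac{q}{2}$ ($p{\left(u,q \right)} = \frac{q 1^{-1}}{2} = \frac{q 1}{2} = \frac{q}{2}$)
$J{\left(E,L \right)} = -1 + E$ ($J{\left(E,L \right)} = E + \frac{1}{2} \left(-2\right) = E - 1 = -1 + E$)
$\left(r + J{\left(-3,4 \right)}\right)^{2} = \left(41 - 4\right)^{2} = 37^{2} = 1369$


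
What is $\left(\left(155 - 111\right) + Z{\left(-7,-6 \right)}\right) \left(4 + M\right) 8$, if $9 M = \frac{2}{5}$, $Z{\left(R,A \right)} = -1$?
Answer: $\frac{62608}{45} \approx 1391.3$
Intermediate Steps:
$M = \frac{2}{45}$ ($M = \frac{2 \cdot \frac{1}{5}}{9} = \frac{1}{9} \cdot \frac{2}{5} = \frac{2}{45} \approx 0.044444$)
$\left(\left(155 - 111\right) + Z{\left(-7,-6 \right)}\right) \left(4 + M\right) 8 = \left(\left(155 - 111\right) - 1\right) \left(4 + \frac{2}{45}\right) 8 = \left(\left(155 - 111\right) - 1\right) \frac{182}{45} \cdot 8 = \left(44 - 1\right) \frac{1456}{45} = 43 \cdot \frac{1456}{45} = \frac{62608}{45}$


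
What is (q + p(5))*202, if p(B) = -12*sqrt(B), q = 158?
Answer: 31916 - 2424*sqrt(5) ≈ 26496.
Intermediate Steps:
(q + p(5))*202 = (158 - 12*sqrt(5))*202 = 31916 - 2424*sqrt(5)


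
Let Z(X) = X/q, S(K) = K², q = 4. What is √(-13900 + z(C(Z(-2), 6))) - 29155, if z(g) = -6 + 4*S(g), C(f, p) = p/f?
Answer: -29155 + I*√13330 ≈ -29155.0 + 115.46*I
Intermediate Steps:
Z(X) = X/4
z(g) = -6 + 4*g²
√(-13900 + z(C(Z(-2), 6))) - 29155 = √(-13900 + (-6 + 4*(6/(((¼)*(-2))))²)) - 29155 = √(-13900 + (-6 + 4*(6/(-½))²)) - 29155 = √(-13900 + (-6 + 4*(6*(-2))²)) - 29155 = √(-13900 + (-6 + 4*(-12)²)) - 29155 = √(-13900 + (-6 + 4*144)) - 29155 = √(-13900 + (-6 + 576)) - 29155 = √(-13900 + 570) - 29155 = √(-13330) - 29155 = I*√13330 - 29155 = -29155 + I*√13330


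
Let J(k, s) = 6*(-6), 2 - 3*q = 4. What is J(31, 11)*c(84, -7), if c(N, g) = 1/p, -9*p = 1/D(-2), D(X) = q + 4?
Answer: 1080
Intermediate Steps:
q = -2/3 (q = 2/3 - 1/3*4 = 2/3 - 4/3 = -2/3 ≈ -0.66667)
D(X) = 10/3 (D(X) = -2/3 + 4 = 10/3)
p = -1/30 (p = -1/(9*10/3) = -1/9*3/10 = -1/30 ≈ -0.033333)
J(k, s) = -36
c(N, g) = -30 (c(N, g) = 1/(-1/30) = -30)
J(31, 11)*c(84, -7) = -36*(-30) = 1080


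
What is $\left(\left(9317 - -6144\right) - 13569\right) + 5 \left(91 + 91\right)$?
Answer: $2802$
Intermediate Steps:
$\left(\left(9317 - -6144\right) - 13569\right) + 5 \left(91 + 91\right) = \left(\left(9317 + 6144\right) - 13569\right) + 5 \cdot 182 = \left(15461 - 13569\right) + 910 = 1892 + 910 = 2802$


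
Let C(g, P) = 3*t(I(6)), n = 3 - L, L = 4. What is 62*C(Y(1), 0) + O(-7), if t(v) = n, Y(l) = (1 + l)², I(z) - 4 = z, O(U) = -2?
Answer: -188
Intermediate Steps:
I(z) = 4 + z
n = -1 (n = 3 - 1*4 = 3 - 4 = -1)
t(v) = -1
C(g, P) = -3 (C(g, P) = 3*(-1) = -3)
62*C(Y(1), 0) + O(-7) = 62*(-3) - 2 = -186 - 2 = -188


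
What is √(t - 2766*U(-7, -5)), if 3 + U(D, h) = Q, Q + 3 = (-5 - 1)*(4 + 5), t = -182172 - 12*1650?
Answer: 2*I*√9003 ≈ 189.77*I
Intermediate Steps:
t = -201972 (t = -182172 - 19800 = -201972)
Q = -57 (Q = -3 + (-5 - 1)*(4 + 5) = -3 - 6*9 = -3 - 54 = -57)
U(D, h) = -60 (U(D, h) = -3 - 57 = -60)
√(t - 2766*U(-7, -5)) = √(-201972 - 2766*(-60)) = √(-201972 + 165960) = √(-36012) = 2*I*√9003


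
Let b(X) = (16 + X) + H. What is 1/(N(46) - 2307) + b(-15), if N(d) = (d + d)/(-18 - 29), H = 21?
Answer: 2387415/108521 ≈ 22.000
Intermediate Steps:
N(d) = -2*d/47 (N(d) = (2*d)/(-47) = (2*d)*(-1/47) = -2*d/47)
b(X) = 37 + X (b(X) = (16 + X) + 21 = 37 + X)
1/(N(46) - 2307) + b(-15) = 1/(-2/47*46 - 2307) + (37 - 15) = 1/(-92/47 - 2307) + 22 = 1/(-108521/47) + 22 = -47/108521 + 22 = 2387415/108521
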